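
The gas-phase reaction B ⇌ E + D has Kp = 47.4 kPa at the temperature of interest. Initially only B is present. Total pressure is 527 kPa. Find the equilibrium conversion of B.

X = 0.287

Let X = conversion of B (basis 1 mol B); extent of reaction ξ = X.
Moles: n_B = 1 − X; n_E = X; n_D = X.
Summing: n_T = 1 + X.
y_i = n_i/n_T, p_i = y_i·P. Kp = p_E p_D / (p_B).
Equating to 47.4 kPa and solving on 0 < X < 1: X = 0.287.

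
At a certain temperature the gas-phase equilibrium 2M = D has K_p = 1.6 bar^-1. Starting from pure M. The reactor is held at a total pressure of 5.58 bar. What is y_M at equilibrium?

y_M = 0.283

Basis: 1 mol M initially; let X = conversion of M. Extent ξ = 0.5X.
At extent ξ: n_M = 1 − X; n_D = 0.5X.
Summing: n_T = 1 − 0.5X.
With p_i = (n_i/n_T)P, K_p = p_D / (p_M^2).
This yields a degree-2 equation in X; solving on (0,1), X = 0.835.
Then n_M = 0.165, n_T = 0.583, so y_M = 0.283.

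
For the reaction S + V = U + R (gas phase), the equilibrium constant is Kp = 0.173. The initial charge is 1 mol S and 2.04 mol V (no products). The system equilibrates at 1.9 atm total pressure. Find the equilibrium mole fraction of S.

Take 1 mol S as basis and let X be its fractional conversion, so ξ = X.
Mole table: n_S = 1 − X; n_V = 2.04 − X; n_U = X; n_R = X.
Total moles n_T = 3.04 (Δν = 0, constant).
Mole fractions y_i = n_i/n_T; Kp = p_U p_R / (p_S p_V) with p_i = y_i·P.
This yields a degree-2 equation in X; solving on (0,1), X = 0.409.
Then n_S = 0.591, n_T = 3.04, so y_S = 0.195.

y_S = 0.195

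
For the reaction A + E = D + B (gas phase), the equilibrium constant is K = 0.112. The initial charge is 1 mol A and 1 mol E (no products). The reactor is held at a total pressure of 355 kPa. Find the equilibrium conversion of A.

X = 0.251

Take 1 mol A as basis and let X be its fractional conversion, so ξ = X.
Moles: n_A = 1 − X; n_E = 1 − X; n_D = X; n_B = X.
Total moles n_T = 2 (Δν = 0, constant).
Mole fractions y_i = n_i/n_T; K = p_D p_B / (p_A p_E) with p_i = y_i·P.
Setting this equal to 0.112 and taking the physical root (0 < X < 1) gives X = 0.251.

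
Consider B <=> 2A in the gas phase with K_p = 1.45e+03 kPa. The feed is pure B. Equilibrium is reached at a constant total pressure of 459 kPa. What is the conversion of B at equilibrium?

Take 1 mol B as basis and let X be its fractional conversion, so ξ = X.
Mole table: n_B = 1 − X; n_A = 2X.
n_T = Σnᵢ = 1 + X.
y_i = n_i/n_T, p_i = y_i·P. K_p = p_A^2 / (p_B).
Equating to 1.45e+03 kPa and solving on 0 < X < 1: X = 0.664.

X = 0.664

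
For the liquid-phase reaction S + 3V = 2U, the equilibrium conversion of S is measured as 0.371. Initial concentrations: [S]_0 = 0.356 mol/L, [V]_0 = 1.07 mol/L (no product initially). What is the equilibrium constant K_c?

Let X = conversion of S.
Concentrations: [S] = 0.356 − 0.356X; [V] = 1.07 − 1.07X; [U] = 0.712X.
At X = 0.371: [S] = 0.224, [V] = 0.674, [U] = 0.264.
K_c = [U]^2 / ([S] [V]^3) = 1.02 (mol/L)^-2.

K_c = 1.02 (mol/L)^-2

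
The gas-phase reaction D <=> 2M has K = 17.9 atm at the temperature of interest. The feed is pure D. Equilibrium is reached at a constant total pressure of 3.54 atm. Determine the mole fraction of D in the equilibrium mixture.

y_D = 0.145

Take 1 mol D as basis and let X be its fractional conversion, so ξ = X.
Mole table: n_D = 1 − X; n_M = 2X.
n_T = Σnᵢ = 1 + X.
With p_i = (n_i/n_T)P, K = p_M^2 / (p_D).
This yields a degree-2 equation in X; solving on (0,1), X = 0.747.
Then n_D = 0.253, n_T = 1.75, so y_D = 0.145.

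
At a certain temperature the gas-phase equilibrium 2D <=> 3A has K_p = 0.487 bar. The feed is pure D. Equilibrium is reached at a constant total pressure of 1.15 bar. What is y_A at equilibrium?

y_A = 0.483

Let X = conversion of D (basis 1 mol D); extent of reaction ξ = 0.5X.
Moles: n_D = 1 − X; n_A = 1.5X.
n_T = Σnᵢ = 1 + 0.5X.
y_i = n_i/n_T, p_i = y_i·P. K_p = p_A^3 / (p_D^2).
Substituting and setting equal to 0.487 bar gives a polynomial in X; the root in (0,1) is X = 0.384.
Then n_A = 0.576, n_T = 1.19, so y_A = 0.483.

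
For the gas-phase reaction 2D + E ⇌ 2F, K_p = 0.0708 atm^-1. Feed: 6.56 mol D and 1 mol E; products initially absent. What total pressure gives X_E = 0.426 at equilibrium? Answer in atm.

P = 3.91 atm

Let X = conversion of E (basis 1 mol E); extent of reaction ξ = X.
At extent ξ: n_D = 6.56 − 2X; n_E = 1 − X; n_F = 2X.
Summing: n_T = 7.56 − X.
K_p = p_F^2 / (p_D^2 p_E) with p_i = (n_i/n_T)·P.
At X = 0.426: the mole-fraction product g(X) = Π y_i^ν_i = 0.2769. Since K_p = g(X)·P^{-1}, P = (g/K_p)^(1/1) = (0.2769/0.0708)^(1/1) = 3.91 atm.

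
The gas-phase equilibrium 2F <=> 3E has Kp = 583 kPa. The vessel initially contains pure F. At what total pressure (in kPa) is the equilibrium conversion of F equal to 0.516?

P = 371 kPa

Let X = conversion of F (basis 1 mol F); extent of reaction ξ = 0.5X.
Species balance: n_F = 1 − X; n_E = 1.5X.
Total moles n_T = 1 + 0.5X.
Kp = p_E^3 / (p_F^2) with p_i = (n_i/n_T)·P.
At X = 0.516: the mole-fraction product g(X) = Π y_i^ν_i = 1.573. Since Kp = g(X)·P^{1}, P = (Kp/g)^(1/1) = (583/1.573)^(1/1) = 371 kPa.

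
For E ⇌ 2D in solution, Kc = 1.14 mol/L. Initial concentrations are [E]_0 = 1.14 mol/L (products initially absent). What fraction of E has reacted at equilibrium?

Let X = conversion of E; extent ξ = 1.14·X mol/L.
Concentrations: [E] = 1.14 − 1.14X; [D] = 2.28X.
Kc = [D]^2 / ([E]).
Equating to 1.14 mol/L: the physical root is X = 0.390.

X = 0.390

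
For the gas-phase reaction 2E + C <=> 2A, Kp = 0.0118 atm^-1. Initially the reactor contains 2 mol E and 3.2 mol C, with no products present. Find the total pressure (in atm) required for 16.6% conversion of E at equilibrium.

Let X = conversion of E (basis 2 mol E); extent of reaction ξ = X.
At extent ξ: n_E = 2 − 2X; n_C = 3.2 − X; n_A = 2X.
Summing: n_T = 5.2 − X.
Kp = p_A^2 / (p_E^2 p_C) with p_i = (n_i/n_T)·P.
At X = 0.166: the mole-fraction product g(X) = Π y_i^ν_i = 0.06573. Since Kp = g(X)·P^{-1}, P = (g/Kp)^(1/1) = (0.06573/0.0118)^(1/1) = 5.57 atm.

P = 5.57 atm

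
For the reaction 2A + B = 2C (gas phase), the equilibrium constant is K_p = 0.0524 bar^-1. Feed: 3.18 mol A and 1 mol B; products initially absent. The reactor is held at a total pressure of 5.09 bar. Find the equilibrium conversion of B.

Basis: 1 mol B initially; let X = conversion of B. Extent ξ = X.
Species balance: n_A = 3.18 − 2X; n_B = 1 − X; n_C = 2X.
Total moles n_T = 4.18 − X.
Mole fractions y_i = n_i/n_T; K_p = p_C^2 / (p_A^2 p_B) with p_i = y_i·P.
Substituting and setting equal to 0.0524 bar^-1 gives a polynomial in X; the root in (0,1) is X = 0.288.

X = 0.288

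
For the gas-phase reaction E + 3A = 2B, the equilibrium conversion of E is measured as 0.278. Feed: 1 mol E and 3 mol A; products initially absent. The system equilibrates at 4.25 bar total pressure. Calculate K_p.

K_p = 0.0277 bar^-2

Basis: 1 mol E initially; let X = conversion of E. Extent ξ = X.
Moles: n_E = 1 − X; n_A = 3 − 3X; n_B = 2X.
n_T = Σnᵢ = 4 − 2X.
At X = 0.278: n_E = 0.722, n_A = 2.17, n_B = 0.556, n_T = 3.44.
p_i = (n_i/n_T)·P. K_p = p_B^2 / (p_E p_A^3) = 0.0277 bar^-2.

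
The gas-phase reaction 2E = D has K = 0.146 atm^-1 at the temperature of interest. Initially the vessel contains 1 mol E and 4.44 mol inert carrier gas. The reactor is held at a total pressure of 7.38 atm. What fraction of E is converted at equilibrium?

Let X = conversion of E (basis 1 mol E); extent of reaction ξ = 0.5X.
Species balance: n_E = 1 − X; n_D = 0.5X; n_I = 4.44 (inert).
Total moles n_T = 5.44 − 0.5X.
With p_i = (n_i/n_T)P, K = p_D / (p_E^2).
Setting this equal to 0.146 atm^-1 and taking the physical root (0 < X < 1) gives X = 0.236.

X = 0.236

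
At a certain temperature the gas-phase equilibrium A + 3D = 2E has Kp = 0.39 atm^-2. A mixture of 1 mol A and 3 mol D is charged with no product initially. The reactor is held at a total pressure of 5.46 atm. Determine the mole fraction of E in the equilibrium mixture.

Let X = conversion of A (basis 1 mol A); extent of reaction ξ = X.
Species balance: n_A = 1 − X; n_D = 3 − 3X; n_E = 2X.
Total moles n_T = 4 − 2X.
With p_i = (n_i/n_T)P, Kp = p_E^2 / (p_A p_D^3).
Substituting and setting equal to 0.39 atm^-2 gives a polynomial in X; the root in (0,1) is X = 0.571.
Then n_E = 1.14, n_T = 2.86, so y_E = 0.399.

y_E = 0.399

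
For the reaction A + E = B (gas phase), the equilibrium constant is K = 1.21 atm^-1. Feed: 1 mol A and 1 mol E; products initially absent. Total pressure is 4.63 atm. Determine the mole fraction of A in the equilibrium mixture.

Basis: 1 mol A initially; let X = conversion of A. Extent ξ = X.
Species balance: n_A = 1 − X; n_E = 1 − X; n_B = X.
n_T = Σnᵢ = 2 − X.
Mole fractions y_i = n_i/n_T; K = p_B / (p_A p_E) with p_i = y_i·P.
This yields a degree-2 equation in X; solving on (0,1), X = 0.611.
Then n_A = 0.389, n_T = 1.39, so y_A = 0.280.

y_A = 0.280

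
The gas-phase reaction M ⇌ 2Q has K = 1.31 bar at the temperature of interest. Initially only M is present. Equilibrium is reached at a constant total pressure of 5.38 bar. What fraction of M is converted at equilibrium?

Let X = conversion of M (basis 1 mol M); extent of reaction ξ = X.
Mole table: n_M = 1 − X; n_Q = 2X.
n_T = Σnᵢ = 1 + X.
With p_i = (n_i/n_T)P, K = p_Q^2 / (p_M).
This yields a degree-2 equation in X; solving on (0,1), X = 0.240.

X = 0.240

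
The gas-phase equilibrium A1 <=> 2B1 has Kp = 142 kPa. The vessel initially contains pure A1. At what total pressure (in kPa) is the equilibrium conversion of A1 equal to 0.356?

P = 245 kPa

Basis: 1 mol A1 initially; let X = conversion of A1. Extent ξ = X.
At extent ξ: n_A1 = 1 − X; n_B1 = 2X.
n_T = Σnᵢ = 1 + X.
Kp = p_B1^2 / (p_A1) with p_i = (n_i/n_T)·P.
At X = 0.356: the mole-fraction product g(X) = Π y_i^ν_i = 0.5805. Since Kp = g(X)·P^{1}, P = (Kp/g)^(1/1) = (142/0.5805)^(1/1) = 245 kPa.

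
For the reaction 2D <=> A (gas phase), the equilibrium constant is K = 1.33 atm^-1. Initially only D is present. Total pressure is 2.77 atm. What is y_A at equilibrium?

y_A = 0.597

Let X = conversion of D (basis 1 mol D); extent of reaction ξ = 0.5X.
Species balance: n_D = 1 − X; n_A = 0.5X.
n_T = Σnᵢ = 1 − 0.5X.
Mole fractions y_i = n_i/n_T; K = p_A / (p_D^2) with p_i = y_i·P.
This yields a degree-2 equation in X; solving on (0,1), X = 0.748.
Then n_A = 0.374, n_T = 0.626, so y_A = 0.597.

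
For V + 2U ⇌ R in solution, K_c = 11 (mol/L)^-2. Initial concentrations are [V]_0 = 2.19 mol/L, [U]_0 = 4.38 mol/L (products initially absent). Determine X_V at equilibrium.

Let X = conversion of V; extent ξ = 2.19·X mol/L.
Concentrations: [V] = 2.19 − 2.19X; [U] = 4.38 − 4.38X; [R] = 2.19X.
K_c = [R] / ([V] [U]^2).
Solving K_c = 11 for X ∈ (0,1): X = 0.841.

X = 0.841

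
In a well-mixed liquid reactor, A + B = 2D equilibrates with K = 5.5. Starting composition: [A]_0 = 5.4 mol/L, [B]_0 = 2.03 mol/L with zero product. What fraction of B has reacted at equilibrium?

Let X = conversion of B; extent ξ = 2.03·X mol/L.
Concentrations: [A] = 5.4 − 2.03X; [B] = 2.03 − 2.03X; [D] = 4.06X.
K = [D]^2 / ([A] [B]).
This equals 5.5 at X = 0.771 (the root in 0 < X < 1).

X = 0.771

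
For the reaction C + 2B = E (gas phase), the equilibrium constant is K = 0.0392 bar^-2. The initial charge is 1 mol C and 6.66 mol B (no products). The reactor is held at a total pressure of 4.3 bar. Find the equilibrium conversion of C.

Take 1 mol C as basis and let X be its fractional conversion, so ξ = X.
Mole table: n_C = 1 − X; n_B = 6.66 − 2X; n_E = X.
Total moles n_T = 7.66 − 2X.
With p_i = (n_i/n_T)P, K = p_E / (p_C p_B^2).
Substituting and setting equal to 0.0392 bar^-2 gives a polynomial in X; the root in (0,1) is X = 0.347.

X = 0.347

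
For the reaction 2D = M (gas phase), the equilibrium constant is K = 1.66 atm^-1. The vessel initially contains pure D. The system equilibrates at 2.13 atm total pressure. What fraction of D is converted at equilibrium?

X = 0.743

Take 1 mol D as basis and let X be its fractional conversion, so ξ = 0.5X.
Moles: n_D = 1 − X; n_M = 0.5X.
Summing: n_T = 1 − 0.5X.
With p_i = (n_i/n_T)P, K = p_M / (p_D^2).
Equating to 1.66 atm^-1 and solving on 0 < X < 1: X = 0.743.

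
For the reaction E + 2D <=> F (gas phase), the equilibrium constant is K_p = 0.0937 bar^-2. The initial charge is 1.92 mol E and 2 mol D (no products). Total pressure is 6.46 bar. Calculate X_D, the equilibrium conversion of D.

X = 0.549

Basis: 2 mol D initially; let X = conversion of D. Extent ξ = X.
Species balance: n_E = 1.92 − X; n_D = 2 − 2X; n_F = X.
Summing: n_T = 3.92 − 2X.
With p_i = (n_i/n_T)P, K_p = p_F / (p_E p_D^2).
This yields a degree-3 equation in X; solving on (0,1), X = 0.549.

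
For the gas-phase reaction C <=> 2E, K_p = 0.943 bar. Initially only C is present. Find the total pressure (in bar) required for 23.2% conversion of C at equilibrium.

P = 4.14 bar

Let X = conversion of C (basis 1 mol C); extent of reaction ξ = X.
Species balance: n_C = 1 − X; n_E = 2X.
Total moles n_T = 1 + X.
K_p = p_E^2 / (p_C) with p_i = (n_i/n_T)·P.
At X = 0.232: the mole-fraction product g(X) = Π y_i^ν_i = 0.2275. Since K_p = g(X)·P^{1}, P = (K_p/g)^(1/1) = (0.943/0.2275)^(1/1) = 4.14 bar.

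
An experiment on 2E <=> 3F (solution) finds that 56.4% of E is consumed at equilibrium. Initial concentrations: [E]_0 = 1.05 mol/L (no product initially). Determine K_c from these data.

K_c = 3.34 mol/L

Let X = conversion of E.
Concentrations: [E] = 1.05 − 1.05X; [F] = 1.58X.
At X = 0.564: [E] = 0.458, [F] = 0.888.
K_c = [F]^3 / ([E]^2) = 3.34 mol/L.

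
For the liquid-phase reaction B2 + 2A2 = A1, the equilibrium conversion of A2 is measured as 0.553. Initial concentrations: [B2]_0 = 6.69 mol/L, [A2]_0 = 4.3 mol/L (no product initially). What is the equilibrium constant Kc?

Kc = 0.0585 (mol/L)^-2

Let X = conversion of A2.
Concentrations: [B2] = 6.69 − 2.15X; [A2] = 4.3 − 4.3X; [A1] = 2.15X.
At X = 0.553: [B2] = 5.5, [A2] = 1.92, [A1] = 1.19.
Kc = [A1] / ([B2] [A2]^2) = 0.0585 (mol/L)^-2.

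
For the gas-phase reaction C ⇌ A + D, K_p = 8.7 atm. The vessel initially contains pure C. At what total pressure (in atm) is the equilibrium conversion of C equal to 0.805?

P = 4.73 atm

Take 1 mol C as basis and let X be its fractional conversion, so ξ = X.
At extent ξ: n_C = 1 − X; n_A = X; n_D = X.
Total moles n_T = 1 + X.
K_p = p_A p_D / (p_C) with p_i = (n_i/n_T)·P.
At X = 0.805: the mole-fraction product g(X) = Π y_i^ν_i = 1.841. Since K_p = g(X)·P^{1}, P = (K_p/g)^(1/1) = (8.7/1.841)^(1/1) = 4.73 atm.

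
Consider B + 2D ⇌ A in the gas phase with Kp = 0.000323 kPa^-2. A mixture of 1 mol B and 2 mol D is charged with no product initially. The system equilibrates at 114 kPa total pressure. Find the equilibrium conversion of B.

X = 0.508

Take 1 mol B as basis and let X be its fractional conversion, so ξ = X.
Moles: n_B = 1 − X; n_D = 2 − 2X; n_A = X.
Total moles n_T = 3 − 2X.
With p_i = (n_i/n_T)P, Kp = p_A / (p_B p_D^2).
Equating to 0.000323 kPa^-2 and solving on 0 < X < 1: X = 0.508.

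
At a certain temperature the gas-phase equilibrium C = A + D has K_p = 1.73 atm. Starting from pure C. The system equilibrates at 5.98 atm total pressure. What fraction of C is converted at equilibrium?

Take 1 mol C as basis and let X be its fractional conversion, so ξ = X.
Mole table: n_C = 1 − X; n_A = X; n_D = X.
Summing: n_T = 1 + X.
With p_i = (n_i/n_T)P, K_p = p_A p_D / (p_C).
This yields a degree-2 equation in X; solving on (0,1), X = 0.474.

X = 0.474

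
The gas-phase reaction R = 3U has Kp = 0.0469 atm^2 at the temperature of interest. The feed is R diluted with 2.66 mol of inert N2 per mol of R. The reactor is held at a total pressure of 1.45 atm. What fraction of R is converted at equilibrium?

X = 0.221

Take 1 mol R as basis and let X be its fractional conversion, so ξ = X.
At extent ξ: n_R = 1 − X; n_U = 3X; n_I = 2.66 (inert).
Summing: n_T = 3.66 + 2X.
With p_i = (n_i/n_T)P, Kp = p_U^3 / (p_R).
Substituting and setting equal to 0.0469 atm^2 gives a polynomial in X; the root in (0,1) is X = 0.221.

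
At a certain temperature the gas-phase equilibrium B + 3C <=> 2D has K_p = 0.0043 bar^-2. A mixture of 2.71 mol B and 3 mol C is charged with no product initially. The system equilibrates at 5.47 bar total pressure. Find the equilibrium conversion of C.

X = 0.199

Take 3 mol C as basis and let X be its fractional conversion, so ξ = X.
At extent ξ: n_B = 2.71 − X; n_C = 3 − 3X; n_D = 2X.
n_T = Σnᵢ = 5.71 − 2X.
Mole fractions y_i = n_i/n_T; K_p = p_D^2 / (p_B p_C^3) with p_i = y_i·P.
This yields a degree-4 equation in X; solving on (0,1), X = 0.199.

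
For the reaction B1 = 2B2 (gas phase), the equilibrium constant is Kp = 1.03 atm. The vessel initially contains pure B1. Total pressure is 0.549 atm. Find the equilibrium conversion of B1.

X = 0.565

Take 1 mol B1 as basis and let X be its fractional conversion, so ξ = X.
At extent ξ: n_B1 = 1 − X; n_B2 = 2X.
Summing: n_T = 1 + X.
With p_i = (n_i/n_T)P, Kp = p_B2^2 / (p_B1).
This yields a degree-2 equation in X; solving on (0,1), X = 0.565.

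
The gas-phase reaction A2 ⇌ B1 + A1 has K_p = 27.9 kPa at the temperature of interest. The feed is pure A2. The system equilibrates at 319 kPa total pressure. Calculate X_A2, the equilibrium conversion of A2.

X = 0.284

Let X = conversion of A2 (basis 1 mol A2); extent of reaction ξ = X.
Moles: n_A2 = 1 − X; n_B1 = X; n_A1 = X.
Summing: n_T = 1 + X.
With p_i = (n_i/n_T)P, K_p = p_B1 p_A1 / (p_A2).
This yields a degree-2 equation in X; solving on (0,1), X = 0.284.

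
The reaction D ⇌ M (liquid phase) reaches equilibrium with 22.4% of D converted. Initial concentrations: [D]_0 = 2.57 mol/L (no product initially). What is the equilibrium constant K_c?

Let X = conversion of D.
Concentrations: [D] = 2.57 − 2.57X; [M] = 2.57X.
At X = 0.224: [D] = 1.99, [M] = 0.576.
K_c = [M] / ([D]) = 0.289.

K_c = 0.289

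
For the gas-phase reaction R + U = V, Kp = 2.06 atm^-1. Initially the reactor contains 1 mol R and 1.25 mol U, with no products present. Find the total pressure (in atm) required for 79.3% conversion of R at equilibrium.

Basis: 1 mol R initially; let X = conversion of R. Extent ξ = X.
Mole table: n_R = 1 − X; n_U = 1.25 − X; n_V = X.
n_T = Σnᵢ = 2.25 − X.
Kp = p_V / (p_R p_U) with p_i = (n_i/n_T)·P.
At X = 0.793: the mole-fraction product g(X) = Π y_i^ν_i = 12.21. Since Kp = g(X)·P^{-1}, P = (g/Kp)^(1/1) = (12.21/2.06)^(1/1) = 5.93 atm.

P = 5.93 atm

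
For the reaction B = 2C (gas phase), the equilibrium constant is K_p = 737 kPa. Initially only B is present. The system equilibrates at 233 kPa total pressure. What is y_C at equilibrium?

y_C = 0.798

Basis: 1 mol B initially; let X = conversion of B. Extent ξ = X.
At extent ξ: n_B = 1 − X; n_C = 2X.
Summing: n_T = 1 + X.
Mole fractions y_i = n_i/n_T; K_p = p_C^2 / (p_B) with p_i = y_i·P.
Equating to 737 kPa and solving on 0 < X < 1: X = 0.665.
Then n_C = 1.33, n_T = 1.66, so y_C = 0.798.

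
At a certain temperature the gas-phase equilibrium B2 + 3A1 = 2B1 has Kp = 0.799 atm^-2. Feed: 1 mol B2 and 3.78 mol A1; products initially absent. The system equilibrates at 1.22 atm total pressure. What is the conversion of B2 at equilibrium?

Basis: 1 mol B2 initially; let X = conversion of B2. Extent ξ = X.
Species balance: n_B2 = 1 − X; n_A1 = 3.78 − 3X; n_B1 = 2X.
Summing: n_T = 4.78 − 2X.
y_i = n_i/n_T, p_i = y_i·P. Kp = p_B1^2 / (p_B2 p_A1^3).
Equating to 0.799 atm^-2 and solving on 0 < X < 1: X = 0.421.

X = 0.421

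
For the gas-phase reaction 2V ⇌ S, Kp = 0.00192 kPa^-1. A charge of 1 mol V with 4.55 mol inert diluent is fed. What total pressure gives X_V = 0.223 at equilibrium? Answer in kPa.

Take 1 mol V as basis and let X be its fractional conversion, so ξ = 0.5X.
Moles: n_V = 1 − X; n_S = 0.5X; n_I = 4.55 (inert).
Total moles n_T = 5.55 − 0.5X.
Kp = p_S / (p_V^2) with p_i = (n_i/n_T)·P.
At X = 0.223: the mole-fraction product g(X) = Π y_i^ν_i = 1.004. Since Kp = g(X)·P^{-1}, P = (g/Kp)^(1/1) = (1.004/0.00192)^(1/1) = 523 kPa.

P = 523 kPa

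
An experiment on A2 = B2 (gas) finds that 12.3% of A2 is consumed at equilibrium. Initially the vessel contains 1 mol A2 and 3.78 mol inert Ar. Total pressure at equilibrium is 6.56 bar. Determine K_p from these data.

K_p = 0.14

Let X = conversion of A2 (basis 1 mol A2); extent of reaction ξ = X.
At extent ξ: n_A2 = 1 − X; n_B2 = X; n_I = 3.78 (inert).
Total moles n_T = 4.78 (Δν = 0, constant).
At X = 0.123: n_A2 = 0.877, n_B2 = 0.123, n_T = 4.78.
p_i = (n_i/n_T)·P. K_p = p_B2 / (p_A2) = 0.14.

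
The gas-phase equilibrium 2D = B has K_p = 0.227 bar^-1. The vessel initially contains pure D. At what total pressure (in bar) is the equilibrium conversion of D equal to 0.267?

Basis: 1 mol D initially; let X = conversion of D. Extent ξ = 0.5X.
Moles: n_D = 1 − X; n_B = 0.5X.
Summing: n_T = 1 − 0.5X.
K_p = p_B / (p_D^2) with p_i = (n_i/n_T)·P.
At X = 0.267: the mole-fraction product g(X) = Π y_i^ν_i = 0.2153. Since K_p = g(X)·P^{-1}, P = (g/K_p)^(1/1) = (0.2153/0.227)^(1/1) = 0.948 bar.

P = 0.948 bar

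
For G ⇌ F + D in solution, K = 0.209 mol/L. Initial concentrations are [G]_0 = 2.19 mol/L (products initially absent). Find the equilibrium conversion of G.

X = 0.265

Let X = conversion of G; extent ξ = 2.19·X mol/L.
Concentrations: [G] = 2.19 − 2.19X; [F] = 2.19X; [D] = 2.19X.
K = [F] [D] / ([G]).
Equating to 0.209 mol/L: the physical root is X = 0.265.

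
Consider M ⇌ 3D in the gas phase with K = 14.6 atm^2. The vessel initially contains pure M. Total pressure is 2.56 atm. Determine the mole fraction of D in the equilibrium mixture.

Basis: 1 mol M initially; let X = conversion of M. Extent ξ = X.
Species balance: n_M = 1 − X; n_D = 3X.
Summing: n_T = 1 + 2X.
With p_i = (n_i/n_T)P, K = p_D^3 / (p_M).
Equating to 14.6 atm^2 and solving on 0 < X < 1: X = 0.547.
Then n_D = 1.64, n_T = 2.09, so y_D = 0.784.

y_D = 0.784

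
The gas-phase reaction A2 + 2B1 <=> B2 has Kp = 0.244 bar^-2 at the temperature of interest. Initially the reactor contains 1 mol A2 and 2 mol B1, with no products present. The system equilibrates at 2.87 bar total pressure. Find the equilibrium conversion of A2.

Basis: 1 mol A2 initially; let X = conversion of A2. Extent ξ = X.
Moles: n_A2 = 1 − X; n_B1 = 2 − 2X; n_B2 = X.
Total moles n_T = 3 − 2X.
With p_i = (n_i/n_T)P, Kp = p_B2 / (p_A2 p_B1^2).
This yields a degree-3 equation in X; solving on (0,1), X = 0.381.

X = 0.381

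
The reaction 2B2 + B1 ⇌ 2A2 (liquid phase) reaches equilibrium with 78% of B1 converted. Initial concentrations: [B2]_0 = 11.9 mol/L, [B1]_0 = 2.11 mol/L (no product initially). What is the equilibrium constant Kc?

Let X = conversion of B1.
Concentrations: [B2] = 11.9 − 4.22X; [B1] = 2.11 − 2.11X; [A2] = 4.22X.
At X = 0.78: [B2] = 8.61, [B1] = 0.464, [A2] = 3.29.
Kc = [A2]^2 / ([B2]^2 [B1]) = 0.315 L/mol.

Kc = 0.315 L/mol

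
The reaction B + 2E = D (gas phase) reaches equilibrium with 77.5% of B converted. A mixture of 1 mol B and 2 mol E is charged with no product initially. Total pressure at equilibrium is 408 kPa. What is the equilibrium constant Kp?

Kp = 0.000215 kPa^-2

Let X = conversion of B (basis 1 mol B); extent of reaction ξ = X.
Species balance: n_B = 1 − X; n_E = 2 − 2X; n_D = X.
n_T = Σnᵢ = 3 − 2X.
At X = 0.775: n_B = 0.225, n_E = 0.45, n_D = 0.775, n_T = 1.45.
p_i = (n_i/n_T)·P. Kp = p_D / (p_B p_E^2) = 0.000215 kPa^-2.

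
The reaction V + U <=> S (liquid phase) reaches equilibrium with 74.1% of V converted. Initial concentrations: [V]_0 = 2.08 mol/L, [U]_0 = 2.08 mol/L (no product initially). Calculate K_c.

Let X = conversion of V.
Concentrations: [V] = 2.08 − 2.08X; [U] = 2.08 − 2.08X; [S] = 2.08X.
At X = 0.741: [V] = 0.539, [U] = 0.539, [S] = 1.54.
K_c = [S] / ([V] [U]) = 5.31 L/mol.

K_c = 5.31 L/mol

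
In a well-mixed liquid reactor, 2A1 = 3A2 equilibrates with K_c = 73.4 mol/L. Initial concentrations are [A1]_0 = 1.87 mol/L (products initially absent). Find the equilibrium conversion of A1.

Let X = conversion of A1; extent ξ = 1.87X/2 mol/L.
Concentrations: [A1] = 1.87 − 1.87X; [A2] = 2.81X.
K_c = [A2]^3 / ([A1]^2).
Equating to 73.4 mol/L: the physical root is X = 0.793.

X = 0.793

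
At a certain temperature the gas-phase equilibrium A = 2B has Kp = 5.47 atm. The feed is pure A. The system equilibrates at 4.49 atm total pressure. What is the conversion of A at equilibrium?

X = 0.483

Let X = conversion of A (basis 1 mol A); extent of reaction ξ = X.
Species balance: n_A = 1 − X; n_B = 2X.
Total moles n_T = 1 + X.
y_i = n_i/n_T, p_i = y_i·P. Kp = p_B^2 / (p_A).
Setting this equal to 5.47 atm and taking the physical root (0 < X < 1) gives X = 0.483.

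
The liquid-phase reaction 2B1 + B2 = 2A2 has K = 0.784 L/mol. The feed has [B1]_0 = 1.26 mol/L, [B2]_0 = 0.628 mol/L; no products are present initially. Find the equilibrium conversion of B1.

Let X = conversion of B1; extent ξ = 1.26X/2 mol/L.
Concentrations: [B1] = 1.26 − 1.26X; [B2] = 0.628 − 0.63X; [A2] = 1.26X.
K = [A2]^2 / ([B1]^2 [B2]).
Solving K = 0.784 for X ∈ (0,1): X = 0.359.

X = 0.359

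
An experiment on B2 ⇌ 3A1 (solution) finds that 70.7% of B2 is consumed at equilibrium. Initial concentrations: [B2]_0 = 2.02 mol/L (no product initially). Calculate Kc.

Let X = conversion of B2.
Concentrations: [B2] = 2.02 − 2.02X; [A1] = 6.06X.
At X = 0.707: [B2] = 0.592, [A1] = 4.28.
Kc = [A1]^3 / ([B2]) = 133 (mol/L)^2.

Kc = 133 (mol/L)^2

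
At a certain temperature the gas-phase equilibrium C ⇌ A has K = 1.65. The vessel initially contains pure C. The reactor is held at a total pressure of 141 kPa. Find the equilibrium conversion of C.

Basis: 1 mol C initially; let X = conversion of C. Extent ξ = X.
At extent ξ: n_C = 1 − X; n_A = X.
Since Δν = 0, n_T = 1 throughout.
With p_i = (n_i/n_T)P, K = p_A / (p_C).
Equating to 1.65 and solving on 0 < X < 1: X = 0.623.

X = 0.623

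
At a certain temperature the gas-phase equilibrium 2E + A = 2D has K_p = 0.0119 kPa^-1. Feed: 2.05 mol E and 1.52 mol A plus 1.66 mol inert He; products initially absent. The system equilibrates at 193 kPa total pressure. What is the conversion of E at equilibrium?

X = 0.419

Let X = conversion of E (basis 2.05 mol E); extent of reaction ξ = 1.02X.
At extent ξ: n_E = 2.05 − 2.05X; n_A = 1.52 − 1.02X; n_D = 2.05X; n_I = 1.66 (inert).
Summing: n_T = 5.23 − 1.02X.
Mole fractions y_i = n_i/n_T; K_p = p_D^2 / (p_E^2 p_A) with p_i = y_i·P.
This yields a degree-3 equation in X; solving on (0,1), X = 0.419.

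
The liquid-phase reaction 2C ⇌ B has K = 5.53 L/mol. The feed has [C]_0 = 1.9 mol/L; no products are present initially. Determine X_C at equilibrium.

Let X = conversion of C; extent ξ = 1.9X/2 mol/L.
Concentrations: [C] = 1.9 − 1.9X; [B] = 0.95X.
K = [B] / ([C]^2).
Equating to 5.53 L/mol: the physical root is X = 0.804.

X = 0.804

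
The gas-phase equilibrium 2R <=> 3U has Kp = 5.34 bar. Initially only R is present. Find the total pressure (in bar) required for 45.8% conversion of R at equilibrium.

Take 1 mol R as basis and let X be its fractional conversion, so ξ = 0.5X.
Species balance: n_R = 1 − X; n_U = 1.5X.
Total moles n_T = 1 + 0.5X.
Kp = p_U^3 / (p_R^2) with p_i = (n_i/n_T)·P.
At X = 0.458: the mole-fraction product g(X) = Π y_i^ν_i = 0.8981. Since Kp = g(X)·P^{1}, P = (Kp/g)^(1/1) = (5.34/0.8981)^(1/1) = 5.95 bar.

P = 5.95 bar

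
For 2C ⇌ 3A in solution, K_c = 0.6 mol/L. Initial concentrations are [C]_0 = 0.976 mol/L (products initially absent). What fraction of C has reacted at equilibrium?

X = 0.402

Let X = conversion of C; extent ξ = 0.976X/2 mol/L.
Concentrations: [C] = 0.976 − 0.976X; [A] = 1.46X.
K_c = [A]^3 / ([C]^2).
This equals 0.6 at X = 0.402 (the root in 0 < X < 1).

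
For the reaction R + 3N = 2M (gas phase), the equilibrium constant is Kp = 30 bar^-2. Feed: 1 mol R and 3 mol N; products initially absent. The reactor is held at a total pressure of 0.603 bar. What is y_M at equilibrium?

y_M = 0.394

Let X = conversion of R (basis 1 mol R); extent of reaction ξ = X.
Species balance: n_R = 1 − X; n_N = 3 − 3X; n_M = 2X.
Summing: n_T = 4 − 2X.
y_i = n_i/n_T, p_i = y_i·P. Kp = p_M^2 / (p_R p_N^3).
Setting this equal to 30 bar^-2 and taking the physical root (0 < X < 1) gives X = 0.565.
Then n_M = 1.13, n_T = 2.87, so y_M = 0.394.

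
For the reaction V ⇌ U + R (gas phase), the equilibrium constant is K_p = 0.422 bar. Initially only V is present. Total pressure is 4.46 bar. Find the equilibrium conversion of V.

Basis: 1 mol V initially; let X = conversion of V. Extent ξ = X.
At extent ξ: n_V = 1 − X; n_U = X; n_R = X.
Total moles n_T = 1 + X.
With p_i = (n_i/n_T)P, K_p = p_U p_R / (p_V).
Equating to 0.422 bar and solving on 0 < X < 1: X = 0.294.

X = 0.294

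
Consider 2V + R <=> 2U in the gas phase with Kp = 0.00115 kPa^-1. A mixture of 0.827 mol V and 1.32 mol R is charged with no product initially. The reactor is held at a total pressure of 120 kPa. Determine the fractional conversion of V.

Take 0.827 mol V as basis and let X be its fractional conversion, so ξ = 0.413X.
Mole table: n_V = 0.827 − 0.827X; n_R = 1.32 − 0.413X; n_U = 0.827X.
n_T = Σnᵢ = 2.15 − 0.413X.
y_i = n_i/n_T, p_i = y_i·P. Kp = p_U^2 / (p_V^2 p_R).
This yields a degree-3 equation in X; solving on (0,1), X = 0.223.

X = 0.223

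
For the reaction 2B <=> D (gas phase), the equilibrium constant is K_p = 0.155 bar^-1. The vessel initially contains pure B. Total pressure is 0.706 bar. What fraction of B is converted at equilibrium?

X = 0.166

Let X = conversion of B (basis 1 mol B); extent of reaction ξ = 0.5X.
Species balance: n_B = 1 − X; n_D = 0.5X.
n_T = Σnᵢ = 1 − 0.5X.
Mole fractions y_i = n_i/n_T; K_p = p_D / (p_B^2) with p_i = y_i·P.
Substituting and setting equal to 0.155 bar^-1 gives a polynomial in X; the root in (0,1) is X = 0.166.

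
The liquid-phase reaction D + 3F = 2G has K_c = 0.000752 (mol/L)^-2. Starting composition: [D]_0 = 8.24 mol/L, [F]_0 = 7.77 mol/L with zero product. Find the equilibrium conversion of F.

Let X = conversion of F; extent ξ = 7.77X/3 mol/L.
Concentrations: [D] = 8.24 − 2.59X; [F] = 7.77 − 7.77X; [G] = 5.18X.
K_c = [G]^2 / ([D] [F]^3).
Setting equal to 0.000752 and solving for X on (0,1) gives X = 0.219.

X = 0.219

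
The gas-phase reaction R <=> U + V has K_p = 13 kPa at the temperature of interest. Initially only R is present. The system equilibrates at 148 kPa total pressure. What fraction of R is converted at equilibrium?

Basis: 1 mol R initially; let X = conversion of R. Extent ξ = X.
At extent ξ: n_R = 1 − X; n_U = X; n_V = X.
Total moles n_T = 1 + X.
y_i = n_i/n_T, p_i = y_i·P. K_p = p_U p_V / (p_R).
Equating to 13 kPa and solving on 0 < X < 1: X = 0.284.

X = 0.284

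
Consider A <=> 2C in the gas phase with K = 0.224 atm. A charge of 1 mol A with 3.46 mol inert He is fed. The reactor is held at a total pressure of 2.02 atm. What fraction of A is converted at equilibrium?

X = 0.303

Let X = conversion of A (basis 1 mol A); extent of reaction ξ = X.
Moles: n_A = 1 − X; n_C = 2X; n_I = 3.46 (inert).
Total moles n_T = 4.46 + X.
Mole fractions y_i = n_i/n_T; K = p_C^2 / (p_A) with p_i = y_i·P.
Setting this equal to 0.224 atm and taking the physical root (0 < X < 1) gives X = 0.303.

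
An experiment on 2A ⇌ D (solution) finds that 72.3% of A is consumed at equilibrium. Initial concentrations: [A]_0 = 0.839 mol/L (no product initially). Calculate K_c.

K_c = 5.62 L/mol

Let X = conversion of A.
Concentrations: [A] = 0.839 − 0.839X; [D] = 0.419X.
At X = 0.723: [A] = 0.232, [D] = 0.303.
K_c = [D] / ([A]^2) = 5.62 L/mol.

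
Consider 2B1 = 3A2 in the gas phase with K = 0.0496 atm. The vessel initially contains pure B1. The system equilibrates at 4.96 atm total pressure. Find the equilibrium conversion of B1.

Let X = conversion of B1 (basis 1 mol B1); extent of reaction ξ = 0.5X.
Moles: n_B1 = 1 − X; n_A2 = 1.5X.
n_T = Σnᵢ = 1 + 0.5X.
With p_i = (n_i/n_T)P, K = p_A2^3 / (p_B1^2).
Setting this equal to 0.0496 atm and taking the physical root (0 < X < 1) gives X = 0.133.

X = 0.133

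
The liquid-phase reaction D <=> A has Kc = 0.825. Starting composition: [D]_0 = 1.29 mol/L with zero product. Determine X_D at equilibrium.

Let X = conversion of D; extent ξ = 1.29·X mol/L.
Concentrations: [D] = 1.29 − 1.29X; [A] = 1.29X.
Kc = [A] / ([D]).
Solving Kc = 0.825 for X ∈ (0,1): X = 0.452.

X = 0.452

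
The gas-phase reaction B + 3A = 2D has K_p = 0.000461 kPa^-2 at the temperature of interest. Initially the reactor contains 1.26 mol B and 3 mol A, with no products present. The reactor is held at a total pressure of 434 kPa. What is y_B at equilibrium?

Basis: 3 mol A initially; let X = conversion of A. Extent ξ = X.
At extent ξ: n_B = 1.26 − X; n_A = 3 − 3X; n_D = 2X.
Summing: n_T = 4.26 − 2X.
With p_i = (n_i/n_T)P, K_p = p_D^2 / (p_B p_A^3).
Equating to 0.000461 kPa^-2 and solving on 0 < X < 1: X = 0.756.
Then n_B = 0.504, n_T = 2.75, so y_B = 0.183.

y_B = 0.183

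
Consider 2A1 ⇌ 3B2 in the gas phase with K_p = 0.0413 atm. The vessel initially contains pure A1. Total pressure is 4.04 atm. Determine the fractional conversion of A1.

X = 0.134

Basis: 1 mol A1 initially; let X = conversion of A1. Extent ξ = 0.5X.
Moles: n_A1 = 1 − X; n_B2 = 1.5X.
Total moles n_T = 1 + 0.5X.
Mole fractions y_i = n_i/n_T; K_p = p_B2^3 / (p_A1^2) with p_i = y_i·P.
Substituting and setting equal to 0.0413 atm gives a polynomial in X; the root in (0,1) is X = 0.134.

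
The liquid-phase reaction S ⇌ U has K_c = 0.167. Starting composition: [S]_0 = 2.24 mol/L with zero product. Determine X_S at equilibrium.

X = 0.143

Let X = conversion of S; extent ξ = 2.24·X mol/L.
Concentrations: [S] = 2.24 − 2.24X; [U] = 2.24X.
K_c = [U] / ([S]).
Solving K_c = 0.167 for X ∈ (0,1): X = 0.143.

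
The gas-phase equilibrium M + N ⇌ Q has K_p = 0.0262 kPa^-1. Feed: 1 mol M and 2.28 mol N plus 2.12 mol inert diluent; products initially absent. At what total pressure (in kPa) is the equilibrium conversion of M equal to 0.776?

P = 407 kPa

Let X = conversion of M (basis 1 mol M); extent of reaction ξ = X.
At extent ξ: n_M = 1 − X; n_N = 2.28 − X; n_Q = X; n_I = 2.12 (inert).
Total moles n_T = 5.4 − X.
K_p = p_Q / (p_M p_N) with p_i = (n_i/n_T)·P.
At X = 0.776: the mole-fraction product g(X) = Π y_i^ν_i = 10.65. Since K_p = g(X)·P^{-1}, P = (g/K_p)^(1/1) = (10.65/0.0262)^(1/1) = 407 kPa.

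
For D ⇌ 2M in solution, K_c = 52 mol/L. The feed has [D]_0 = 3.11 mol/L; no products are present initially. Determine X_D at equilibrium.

X = 0.834

Let X = conversion of D; extent ξ = 3.11·X mol/L.
Concentrations: [D] = 3.11 − 3.11X; [M] = 6.22X.
K_c = [M]^2 / ([D]).
Equating to 52 mol/L: the physical root is X = 0.834.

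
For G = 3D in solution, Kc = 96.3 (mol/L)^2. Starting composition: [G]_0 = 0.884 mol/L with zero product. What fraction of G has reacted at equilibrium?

Let X = conversion of G; extent ξ = 0.884·X mol/L.
Concentrations: [G] = 0.884 − 0.884X; [D] = 2.65X.
Kc = [D]^3 / ([G]).
Equating to 96.3 (mol/L)^2: the physical root is X = 0.860.

X = 0.860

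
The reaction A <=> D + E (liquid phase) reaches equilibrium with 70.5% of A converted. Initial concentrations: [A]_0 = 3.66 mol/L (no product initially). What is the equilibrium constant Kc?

Kc = 6.17 mol/L

Let X = conversion of A.
Concentrations: [A] = 3.66 − 3.66X; [D] = 3.66X; [E] = 3.66X.
At X = 0.705: [A] = 1.08, [D] = 2.58, [E] = 2.58.
Kc = [D] [E] / ([A]) = 6.17 mol/L.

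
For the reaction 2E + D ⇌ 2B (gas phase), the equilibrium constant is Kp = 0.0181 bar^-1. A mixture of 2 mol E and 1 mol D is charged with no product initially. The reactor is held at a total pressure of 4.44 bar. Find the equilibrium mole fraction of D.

Take 2 mol E as basis and let X be its fractional conversion, so ξ = X.
Species balance: n_E = 2 − 2X; n_D = 1 − X; n_B = 2X.
Total moles n_T = 3 − X.
With p_i = (n_i/n_T)P, Kp = p_B^2 / (p_E^2 p_D).
Setting this equal to 0.0181 bar^-1 and taking the physical root (0 < X < 1) gives X = 0.135.
Then n_D = 0.865, n_T = 2.87, so y_D = 0.302.

y_D = 0.302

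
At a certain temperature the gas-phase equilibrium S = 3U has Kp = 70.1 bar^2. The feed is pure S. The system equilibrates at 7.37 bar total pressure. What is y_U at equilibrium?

y_U = 0.716

Let X = conversion of S (basis 1 mol S); extent of reaction ξ = X.
Species balance: n_S = 1 − X; n_U = 3X.
n_T = Σnᵢ = 1 + 2X.
With p_i = (n_i/n_T)P, Kp = p_U^3 / (p_S).
Substituting and setting equal to 70.1 bar^2 gives a polynomial in X; the root in (0,1) is X = 0.456.
Then n_U = 1.37, n_T = 1.91, so y_U = 0.716.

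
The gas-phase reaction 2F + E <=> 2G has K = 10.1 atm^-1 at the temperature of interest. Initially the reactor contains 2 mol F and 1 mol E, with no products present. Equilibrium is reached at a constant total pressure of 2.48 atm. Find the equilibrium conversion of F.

Basis: 2 mol F initially; let X = conversion of F. Extent ξ = X.
Moles: n_F = 2 − 2X; n_E = 1 − X; n_G = 2X.
Total moles n_T = 3 − X.
y_i = n_i/n_T, p_i = y_i·P. K = p_G^2 / (p_F^2 p_E).
This yields a degree-3 equation in X; solving on (0,1), X = 0.657.

X = 0.657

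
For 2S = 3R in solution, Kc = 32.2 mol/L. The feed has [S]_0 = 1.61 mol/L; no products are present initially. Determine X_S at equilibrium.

Let X = conversion of S; extent ξ = 1.61X/2 mol/L.
Concentrations: [S] = 1.61 − 1.61X; [R] = 2.42X.
Kc = [R]^3 / ([S]^2).
This equals 32.2 at X = 0.739 (the root in 0 < X < 1).

X = 0.739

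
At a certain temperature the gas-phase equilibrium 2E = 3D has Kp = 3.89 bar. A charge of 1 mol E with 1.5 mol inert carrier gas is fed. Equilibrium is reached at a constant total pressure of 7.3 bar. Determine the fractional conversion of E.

Take 1 mol E as basis and let X be its fractional conversion, so ξ = 0.5X.
At extent ξ: n_E = 1 − X; n_D = 1.5X; n_I = 1.5 (inert).
n_T = Σnᵢ = 2.5 + 0.5X.
With p_i = (n_i/n_T)P, Kp = p_D^3 / (p_E^2).
Equating to 3.89 bar and solving on 0 < X < 1: X = 0.486.

X = 0.486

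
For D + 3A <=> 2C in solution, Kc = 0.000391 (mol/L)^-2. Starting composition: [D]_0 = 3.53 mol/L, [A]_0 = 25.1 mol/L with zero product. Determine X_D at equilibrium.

Let X = conversion of D; extent ξ = 3.53·X mol/L.
Concentrations: [D] = 3.53 − 3.53X; [A] = 25.1 − 10.6X; [C] = 7.06X.
Kc = [C]^2 / ([D] [A]^3).
Equating to 0.000391 (mol/L)^-2: the physical root is X = 0.393.

X = 0.393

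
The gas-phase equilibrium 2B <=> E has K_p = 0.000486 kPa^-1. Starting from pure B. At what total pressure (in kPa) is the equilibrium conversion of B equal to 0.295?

P = 521 kPa

Take 1 mol B as basis and let X be its fractional conversion, so ξ = 0.5X.
Species balance: n_B = 1 − X; n_E = 0.5X.
n_T = Σnᵢ = 1 − 0.5X.
K_p = p_E / (p_B^2) with p_i = (n_i/n_T)·P.
At X = 0.295: the mole-fraction product g(X) = Π y_i^ν_i = 0.253. Since K_p = g(X)·P^{-1}, P = (g/K_p)^(1/1) = (0.253/0.000486)^(1/1) = 521 kPa.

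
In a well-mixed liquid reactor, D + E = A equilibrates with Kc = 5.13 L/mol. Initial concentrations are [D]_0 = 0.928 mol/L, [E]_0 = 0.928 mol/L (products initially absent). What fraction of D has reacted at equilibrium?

X = 0.635

Let X = conversion of D; extent ξ = 0.928·X mol/L.
Concentrations: [D] = 0.928 − 0.928X; [E] = 0.928 − 0.928X; [A] = 0.928X.
Kc = [A] / ([D] [E]).
Solving Kc = 5.13 for X ∈ (0,1): X = 0.635.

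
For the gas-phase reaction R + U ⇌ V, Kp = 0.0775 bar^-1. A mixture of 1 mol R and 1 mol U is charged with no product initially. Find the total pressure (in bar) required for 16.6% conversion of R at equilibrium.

P = 5.65 bar

Let X = conversion of R (basis 1 mol R); extent of reaction ξ = X.
Moles: n_R = 1 − X; n_U = 1 − X; n_V = X.
Total moles n_T = 2 − X.
Kp = p_V / (p_R p_U) with p_i = (n_i/n_T)·P.
At X = 0.166: the mole-fraction product g(X) = Π y_i^ν_i = 0.4377. Since Kp = g(X)·P^{-1}, P = (g/Kp)^(1/1) = (0.4377/0.0775)^(1/1) = 5.65 bar.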